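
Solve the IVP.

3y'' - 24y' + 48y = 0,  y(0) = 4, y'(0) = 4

General solution: y = (C₁ + C₂x)e^(4x)
Repeated root r = 4
Applying ICs: C₁ = 4, C₂ = -12
Particular solution: y = (4 - 12x)e^(4x)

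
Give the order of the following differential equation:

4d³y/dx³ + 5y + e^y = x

The order is 3 (highest derivative is of order 3).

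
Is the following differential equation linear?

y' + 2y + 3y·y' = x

No. Nonlinear (product y·y')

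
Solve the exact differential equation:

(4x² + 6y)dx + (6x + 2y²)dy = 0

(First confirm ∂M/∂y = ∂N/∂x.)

Verify exactness: ∂M/∂y = ∂N/∂x ✓
Find F(x,y) such that ∂F/∂x = M, ∂F/∂y = N
Solution: 4x³/3 + 6xy + 2y³/3 = C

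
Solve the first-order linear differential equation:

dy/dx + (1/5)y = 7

Using integrating factor method:

General solution: y = 35 + Ce^(-x/5)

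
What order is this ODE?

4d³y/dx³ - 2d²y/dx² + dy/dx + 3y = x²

The order is 3 (highest derivative is of order 3).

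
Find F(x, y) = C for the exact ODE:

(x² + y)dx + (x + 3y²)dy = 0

Verify exactness: ∂M/∂y = ∂N/∂x ✓
Find F(x,y) such that ∂F/∂x = M, ∂F/∂y = N
Solution: x³/3 + xy + y³ = C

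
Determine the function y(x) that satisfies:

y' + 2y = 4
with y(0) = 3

General solution: y = 2 + Ce^(-2x)
Applying y(0) = 3: C = 3 - 2 = 1
Particular solution: y = 2 + e^(-2x)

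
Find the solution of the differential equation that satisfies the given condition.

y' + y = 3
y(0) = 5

General solution: y = 3 + Ce^(-x)
Applying y(0) = 5: C = 5 - 3 = 2
Particular solution: y = 3 + 2e^(-x)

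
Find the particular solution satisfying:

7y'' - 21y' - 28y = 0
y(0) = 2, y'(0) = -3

General solution: y = C₁e^(4x) + C₂e^(-x)
Applying ICs: C₁ = -1/5, C₂ = 11/5
Particular solution: y = -(1/5)e^(4x) + (11/5)e^(-x)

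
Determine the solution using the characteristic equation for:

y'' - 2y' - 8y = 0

Characteristic equation: r² - 2r - 8 = 0
Roots: r = 4, -2 (distinct real)
General solution: y = C₁e^(4x) + C₂e^(-2x)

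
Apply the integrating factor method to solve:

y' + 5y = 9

Using integrating factor method:

General solution: y = 9/5 + Ce^(-5x)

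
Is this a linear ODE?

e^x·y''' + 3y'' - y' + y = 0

Yes. Linear (y and its derivatives appear to the first power only, no products of y terms)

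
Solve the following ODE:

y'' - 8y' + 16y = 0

Characteristic equation: r² - 8r + 16 = 0
Factored: (r - 4)² = 0
Repeated root: r = 4
General solution: y = (C₁ + C₂x)e^(4x)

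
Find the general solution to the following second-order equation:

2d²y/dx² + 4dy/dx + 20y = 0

Characteristic equation: 2r² + 4r + 20 = 0
Divide by 2: r² + 2r + 10 = 0
Roots: r = -1 ± 3i (complex conjugates)
General solution: y = e^(-x)(C₁cos(3x) + C₂sin(3x))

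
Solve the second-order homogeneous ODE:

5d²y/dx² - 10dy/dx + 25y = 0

Characteristic equation: 5r² - 10r + 25 = 0
Divide by 5: r² - 2r + 5 = 0
Roots: r = 1 ± 2i (complex conjugates)
General solution: y = e^x(C₁cos(2x) + C₂sin(2x))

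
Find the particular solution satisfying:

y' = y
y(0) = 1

General solution: y = Ce^x
Applying IC y(0) = 1:
Particular solution: y = e^x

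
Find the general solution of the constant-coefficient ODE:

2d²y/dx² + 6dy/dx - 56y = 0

Characteristic equation: 2r² + 6r - 56 = 0
Divide by 2: r² + 3r - 28 = 0
Roots: r = 4, -7 (distinct real)
General solution: y = C₁e^(4x) + C₂e^(-7x)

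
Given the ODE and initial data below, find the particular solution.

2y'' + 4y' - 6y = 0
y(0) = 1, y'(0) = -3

General solution: y = C₁e^x + C₂e^(-3x)
Applying ICs: C₁ = 0, C₂ = 1
Particular solution: y = e^(-3x)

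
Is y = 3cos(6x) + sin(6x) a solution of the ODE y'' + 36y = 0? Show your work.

Verification:
y'' = -108cos(6x) - 36sin(6x)
y'' + 36y = 0 ✓

Yes, it is a solution.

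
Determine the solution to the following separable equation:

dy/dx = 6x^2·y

Separating variables and integrating:
ln|y| = 2x^3 + C

General solution: y = Ce^(2x^3)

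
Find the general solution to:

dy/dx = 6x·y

Separating variables and integrating:
ln|y| = 3x^2 + C

General solution: y = Ce^(3x^2)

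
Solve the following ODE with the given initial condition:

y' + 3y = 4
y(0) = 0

General solution: y = 4/3 + Ce^(-3x)
Applying y(0) = 0: C = 0 - 4/3 = -4/3
Particular solution: y = 4/3 - (4/3)e^(-3x)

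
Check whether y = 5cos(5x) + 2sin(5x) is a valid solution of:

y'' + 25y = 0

Verification:
y'' = -125cos(5x) - 50sin(5x)
y'' + 25y = 0 ✓

Yes, it is a solution.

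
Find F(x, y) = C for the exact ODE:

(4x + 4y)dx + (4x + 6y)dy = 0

Verify exactness: ∂M/∂y = ∂N/∂x ✓
Find F(x,y) such that ∂F/∂x = M, ∂F/∂y = N
Solution: 2x² + 4xy + 3y² = C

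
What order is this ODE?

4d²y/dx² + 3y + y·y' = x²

The order is 2 (highest derivative is of order 2).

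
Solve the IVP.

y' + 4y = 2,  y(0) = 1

General solution: y = 1/2 + Ce^(-4x)
Applying y(0) = 1: C = 1 - 1/2 = 1/2
Particular solution: y = 1/2 + (1/2)e^(-4x)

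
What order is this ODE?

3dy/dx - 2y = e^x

The order is 1 (highest derivative is of order 1).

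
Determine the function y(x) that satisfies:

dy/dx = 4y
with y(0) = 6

General solution: y = Ce^(4x)
Applying IC y(0) = 6:
Particular solution: y = 6e^(4x)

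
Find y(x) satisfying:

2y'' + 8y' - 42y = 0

Characteristic equation: 2r² + 8r - 42 = 0
Divide by 2: r² + 4r - 21 = 0
Roots: r = 3, -7 (distinct real)
General solution: y = C₁e^(3x) + C₂e^(-7x)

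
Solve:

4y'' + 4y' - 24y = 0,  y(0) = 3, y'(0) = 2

General solution: y = C₁e^(2x) + C₂e^(-3x)
Applying ICs: C₁ = 11/5, C₂ = 4/5
Particular solution: y = (11/5)e^(2x) + (4/5)e^(-3x)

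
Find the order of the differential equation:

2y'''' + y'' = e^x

The order is 4 (highest derivative is of order 4).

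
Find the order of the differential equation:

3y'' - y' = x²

The order is 2 (highest derivative is of order 2).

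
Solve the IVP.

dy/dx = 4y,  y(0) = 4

General solution: y = Ce^(4x)
Applying IC y(0) = 4:
Particular solution: y = 4e^(4x)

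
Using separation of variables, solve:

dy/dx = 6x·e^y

Separating variables and integrating:
-e^(-y) = 3x² + C

General solution: y = -ln(C - 3x²)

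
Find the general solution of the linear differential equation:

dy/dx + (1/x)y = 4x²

Using integrating factor method:

General solution: y = x^3 + C/x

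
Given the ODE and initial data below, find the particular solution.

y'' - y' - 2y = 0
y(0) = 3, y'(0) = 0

General solution: y = C₁e^(2x) + C₂e^(-x)
Applying ICs: C₁ = 1, C₂ = 2
Particular solution: y = e^(2x) + 2e^(-x)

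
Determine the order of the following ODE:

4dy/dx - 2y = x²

The order is 1 (highest derivative is of order 1).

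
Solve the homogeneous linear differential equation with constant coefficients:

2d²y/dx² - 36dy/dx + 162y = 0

Characteristic equation: 2r² - 36r + 162 = 0
Divide by 2: r² - 18r + 81 = 0
Factored: (r - 9)² = 0
Repeated root: r = 9
General solution: y = (C₁ + C₂x)e^(9x)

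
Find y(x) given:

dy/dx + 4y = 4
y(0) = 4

General solution: y = 1 + Ce^(-4x)
Applying y(0) = 4: C = 4 - 1 = 3
Particular solution: y = 1 + 3e^(-4x)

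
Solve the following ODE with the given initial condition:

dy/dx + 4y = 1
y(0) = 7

General solution: y = 1/4 + Ce^(-4x)
Applying y(0) = 7: C = 7 - 1/4 = 27/4
Particular solution: y = 1/4 + (27/4)e^(-4x)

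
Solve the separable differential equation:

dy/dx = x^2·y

Separating variables and integrating:
ln|y| = x^3/3 + C

General solution: y = Ce^(x^3/3)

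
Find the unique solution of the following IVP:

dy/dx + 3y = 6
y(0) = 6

General solution: y = 2 + Ce^(-3x)
Applying y(0) = 6: C = 6 - 2 = 4
Particular solution: y = 2 + 4e^(-3x)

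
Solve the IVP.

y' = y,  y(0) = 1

General solution: y = Ce^x
Applying IC y(0) = 1:
Particular solution: y = e^x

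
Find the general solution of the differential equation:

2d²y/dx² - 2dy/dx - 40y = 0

Characteristic equation: 2r² - 2r - 40 = 0
Divide by 2: r² - r - 20 = 0
Roots: r = 5, -4 (distinct real)
General solution: y = C₁e^(5x) + C₂e^(-4x)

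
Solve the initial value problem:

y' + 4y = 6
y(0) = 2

General solution: y = 3/2 + Ce^(-4x)
Applying y(0) = 2: C = 2 - 3/2 = 1/2
Particular solution: y = 3/2 + (1/2)e^(-4x)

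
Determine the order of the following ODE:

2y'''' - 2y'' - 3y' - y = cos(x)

The order is 4 (highest derivative is of order 4).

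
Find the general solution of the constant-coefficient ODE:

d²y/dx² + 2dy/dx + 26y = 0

Characteristic equation: r² + 2r + 26 = 0
Roots: r = -1 ± 5i (complex conjugates)
General solution: y = e^(-x)(C₁cos(5x) + C₂sin(5x))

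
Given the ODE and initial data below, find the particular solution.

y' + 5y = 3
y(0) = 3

General solution: y = 3/5 + Ce^(-5x)
Applying y(0) = 3: C = 3 - 3/5 = 12/5
Particular solution: y = 3/5 + (12/5)e^(-5x)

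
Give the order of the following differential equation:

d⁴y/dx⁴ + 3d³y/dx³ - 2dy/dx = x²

The order is 4 (highest derivative is of order 4).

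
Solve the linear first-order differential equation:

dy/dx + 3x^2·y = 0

Using integrating factor method:

General solution: y = Ce^(-x^3)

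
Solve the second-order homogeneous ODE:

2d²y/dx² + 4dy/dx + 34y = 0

Characteristic equation: 2r² + 4r + 34 = 0
Divide by 2: r² + 2r + 17 = 0
Roots: r = -1 ± 4i (complex conjugates)
General solution: y = e^(-x)(C₁cos(4x) + C₂sin(4x))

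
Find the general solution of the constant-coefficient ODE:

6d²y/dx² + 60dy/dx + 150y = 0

Characteristic equation: 6r² + 60r + 150 = 0
Divide by 6: r² + 10r + 25 = 0
Factored: (r + 5)² = 0
Repeated root: r = -5
General solution: y = (C₁ + C₂x)e^(-5x)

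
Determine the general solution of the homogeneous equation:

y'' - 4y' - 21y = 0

Characteristic equation: r² - 4r - 21 = 0
Roots: r = 7, -3 (distinct real)
General solution: y = C₁e^(7x) + C₂e^(-3x)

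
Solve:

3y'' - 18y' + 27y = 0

Characteristic equation: 3r² - 18r + 27 = 0
Divide by 3: r² - 6r + 9 = 0
Factored: (r - 3)² = 0
Repeated root: r = 3
General solution: y = (C₁ + C₂x)e^(3x)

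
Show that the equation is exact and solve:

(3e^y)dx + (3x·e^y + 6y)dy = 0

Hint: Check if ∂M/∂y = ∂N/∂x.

Verify exactness: ∂M/∂y = ∂N/∂x ✓
Find F(x,y) such that ∂F/∂x = M, ∂F/∂y = N
Solution: 3x·e^y + 3y² = C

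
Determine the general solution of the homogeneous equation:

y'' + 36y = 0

Characteristic equation: r² + 36 = 0
Roots: r = ±6i (complex conjugates)
General solution: y = C₁cos(6x) + C₂sin(6x)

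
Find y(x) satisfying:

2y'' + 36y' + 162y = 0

Characteristic equation: 2r² + 36r + 162 = 0
Divide by 2: r² + 18r + 81 = 0
Factored: (r + 9)² = 0
Repeated root: r = -9
General solution: y = (C₁ + C₂x)e^(-9x)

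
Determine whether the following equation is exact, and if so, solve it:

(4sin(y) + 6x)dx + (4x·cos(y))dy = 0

Verify exactness: ∂M/∂y = ∂N/∂x ✓
Find F(x,y) such that ∂F/∂x = M, ∂F/∂y = N
Solution: 4x·sin(y) + 3x² = C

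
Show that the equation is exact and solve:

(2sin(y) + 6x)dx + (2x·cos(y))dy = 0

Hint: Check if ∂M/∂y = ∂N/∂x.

Verify exactness: ∂M/∂y = ∂N/∂x ✓
Find F(x,y) such that ∂F/∂x = M, ∂F/∂y = N
Solution: 2x·sin(y) + 3x² = C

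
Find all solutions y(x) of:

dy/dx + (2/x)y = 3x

Using integrating factor method:

General solution: y = (3/4)x^2 + Cx^(-2)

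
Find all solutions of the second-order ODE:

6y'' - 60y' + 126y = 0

Characteristic equation: 6r² - 60r + 126 = 0
Divide by 6: r² - 10r + 21 = 0
Roots: r = 3, 7 (distinct real)
General solution: y = C₁e^(3x) + C₂e^(7x)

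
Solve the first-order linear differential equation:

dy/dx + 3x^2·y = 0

Using integrating factor method:

General solution: y = Ce^(-x^3)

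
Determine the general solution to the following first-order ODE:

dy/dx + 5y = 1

Using integrating factor method:

General solution: y = 1/5 + Ce^(-5x)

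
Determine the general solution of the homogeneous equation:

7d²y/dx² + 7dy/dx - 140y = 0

Characteristic equation: 7r² + 7r - 140 = 0
Divide by 7: r² + r - 20 = 0
Roots: r = 4, -5 (distinct real)
General solution: y = C₁e^(4x) + C₂e^(-5x)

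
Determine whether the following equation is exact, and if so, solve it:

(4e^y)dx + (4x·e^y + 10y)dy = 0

Verify exactness: ∂M/∂y = ∂N/∂x ✓
Find F(x,y) such that ∂F/∂x = M, ∂F/∂y = N
Solution: 4x·e^y + 5y² = C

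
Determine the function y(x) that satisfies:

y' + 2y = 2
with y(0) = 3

General solution: y = 1 + Ce^(-2x)
Applying y(0) = 3: C = 3 - 1 = 2
Particular solution: y = 1 + 2e^(-2x)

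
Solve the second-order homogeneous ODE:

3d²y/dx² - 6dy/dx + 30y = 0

Characteristic equation: 3r² - 6r + 30 = 0
Divide by 3: r² - 2r + 10 = 0
Roots: r = 1 ± 3i (complex conjugates)
General solution: y = e^x(C₁cos(3x) + C₂sin(3x))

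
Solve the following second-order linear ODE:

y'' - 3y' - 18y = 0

Characteristic equation: r² - 3r - 18 = 0
Roots: r = 6, -3 (distinct real)
General solution: y = C₁e^(6x) + C₂e^(-3x)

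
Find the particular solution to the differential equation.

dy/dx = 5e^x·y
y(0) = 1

General solution: y = Ce^(5e^x)
Applying IC y(0) = 1:
Particular solution: y = e^(5(e^x - 1))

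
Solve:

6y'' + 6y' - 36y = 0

Characteristic equation: 6r² + 6r - 36 = 0
Divide by 6: r² + r - 6 = 0
Roots: r = 2, -3 (distinct real)
General solution: y = C₁e^(2x) + C₂e^(-3x)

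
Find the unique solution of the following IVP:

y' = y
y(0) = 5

General solution: y = Ce^x
Applying IC y(0) = 5:
Particular solution: y = 5e^x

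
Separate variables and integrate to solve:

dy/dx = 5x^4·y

Separating variables and integrating:
ln|y| = x^5 + C

General solution: y = Ce^(x^5)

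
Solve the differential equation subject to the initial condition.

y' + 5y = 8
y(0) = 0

General solution: y = 8/5 + Ce^(-5x)
Applying y(0) = 0: C = 0 - 8/5 = -8/5
Particular solution: y = 8/5 - (8/5)e^(-5x)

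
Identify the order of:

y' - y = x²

The order is 1 (highest derivative is of order 1).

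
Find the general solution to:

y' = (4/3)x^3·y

Separating variables and integrating:
ln|y| = x^4/3 + C

General solution: y = Ce^(x^4/3)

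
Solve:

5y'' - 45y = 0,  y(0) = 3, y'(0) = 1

General solution: y = C₁e^(3x) + C₂e^(-3x)
Applying ICs: C₁ = 5/3, C₂ = 4/3
Particular solution: y = (5/3)e^(3x) + (4/3)e^(-3x)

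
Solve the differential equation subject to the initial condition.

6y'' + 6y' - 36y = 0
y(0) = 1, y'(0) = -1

General solution: y = C₁e^(2x) + C₂e^(-3x)
Applying ICs: C₁ = 2/5, C₂ = 3/5
Particular solution: y = (2/5)e^(2x) + (3/5)e^(-3x)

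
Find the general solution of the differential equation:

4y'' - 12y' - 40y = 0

Characteristic equation: 4r² - 12r - 40 = 0
Divide by 4: r² - 3r - 10 = 0
Roots: r = 5, -2 (distinct real)
General solution: y = C₁e^(5x) + C₂e^(-2x)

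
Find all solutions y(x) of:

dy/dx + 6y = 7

Using integrating factor method:

General solution: y = 7/6 + Ce^(-6x)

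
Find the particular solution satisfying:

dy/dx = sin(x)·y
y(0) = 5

General solution: y = Ce^(-cos(x))
Applying IC y(0) = 5:
Particular solution: y = 5e^(1-cos(x))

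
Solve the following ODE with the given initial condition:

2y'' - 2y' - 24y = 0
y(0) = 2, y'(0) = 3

General solution: y = C₁e^(4x) + C₂e^(-3x)
Applying ICs: C₁ = 9/7, C₂ = 5/7
Particular solution: y = (9/7)e^(4x) + (5/7)e^(-3x)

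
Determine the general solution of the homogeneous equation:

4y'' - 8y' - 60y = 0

Characteristic equation: 4r² - 8r - 60 = 0
Divide by 4: r² - 2r - 15 = 0
Roots: r = 5, -3 (distinct real)
General solution: y = C₁e^(5x) + C₂e^(-3x)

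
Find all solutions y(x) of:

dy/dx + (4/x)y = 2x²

Using integrating factor method:

General solution: y = (2/7)x^3 + Cx^(-4)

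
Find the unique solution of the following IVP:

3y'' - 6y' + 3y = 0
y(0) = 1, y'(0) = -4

General solution: y = (C₁ + C₂x)e^x
Repeated root r = 1
Applying ICs: C₁ = 1, C₂ = -5
Particular solution: y = (1 - 5x)e^x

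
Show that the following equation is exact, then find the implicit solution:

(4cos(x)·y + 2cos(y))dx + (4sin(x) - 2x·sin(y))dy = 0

Verify exactness: ∂M/∂y = ∂N/∂x ✓
Find F(x,y) such that ∂F/∂x = M, ∂F/∂y = N
Solution: 4sin(x)·y + 2x·cos(y) = C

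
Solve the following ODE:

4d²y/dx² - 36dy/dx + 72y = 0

Characteristic equation: 4r² - 36r + 72 = 0
Divide by 4: r² - 9r + 18 = 0
Roots: r = 3, 6 (distinct real)
General solution: y = C₁e^(3x) + C₂e^(6x)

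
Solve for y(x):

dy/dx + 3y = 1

Using integrating factor method:

General solution: y = 1/3 + Ce^(-3x)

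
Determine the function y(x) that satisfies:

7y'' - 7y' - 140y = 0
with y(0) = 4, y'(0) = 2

General solution: y = C₁e^(5x) + C₂e^(-4x)
Applying ICs: C₁ = 2, C₂ = 2
Particular solution: y = 2e^(5x) + 2e^(-4x)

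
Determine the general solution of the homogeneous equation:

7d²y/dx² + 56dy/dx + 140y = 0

Characteristic equation: 7r² + 56r + 140 = 0
Divide by 7: r² + 8r + 20 = 0
Roots: r = -4 ± 2i (complex conjugates)
General solution: y = e^(-4x)(C₁cos(2x) + C₂sin(2x))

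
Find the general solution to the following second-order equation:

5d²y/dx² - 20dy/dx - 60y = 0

Characteristic equation: 5r² - 20r - 60 = 0
Divide by 5: r² - 4r - 12 = 0
Roots: r = 6, -2 (distinct real)
General solution: y = C₁e^(6x) + C₂e^(-2x)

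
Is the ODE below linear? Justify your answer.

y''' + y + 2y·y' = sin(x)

No. Nonlinear (product y·y')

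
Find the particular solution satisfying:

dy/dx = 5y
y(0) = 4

General solution: y = Ce^(5x)
Applying IC y(0) = 4:
Particular solution: y = 4e^(5x)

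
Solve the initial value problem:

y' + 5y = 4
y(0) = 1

General solution: y = 4/5 + Ce^(-5x)
Applying y(0) = 1: C = 1 - 4/5 = 1/5
Particular solution: y = 4/5 + (1/5)e^(-5x)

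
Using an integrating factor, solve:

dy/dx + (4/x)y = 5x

Using integrating factor method:

General solution: y = (5/6)x^2 + Cx^(-4)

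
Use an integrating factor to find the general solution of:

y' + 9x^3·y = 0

Using integrating factor method:

General solution: y = Ce^(-9x^4/4)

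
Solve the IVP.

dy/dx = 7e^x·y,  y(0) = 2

General solution: y = Ce^(7e^x)
Applying IC y(0) = 2:
Particular solution: y = 2e^(7(e^x - 1))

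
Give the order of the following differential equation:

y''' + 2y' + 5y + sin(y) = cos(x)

The order is 3 (highest derivative is of order 3).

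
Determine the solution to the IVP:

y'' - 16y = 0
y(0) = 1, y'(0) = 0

General solution: y = C₁e^(4x) + C₂e^(-4x)
Applying ICs: C₁ = 1/2, C₂ = 1/2
Particular solution: y = (1/2)e^(4x) + (1/2)e^(-4x)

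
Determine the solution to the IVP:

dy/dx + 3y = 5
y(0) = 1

General solution: y = 5/3 + Ce^(-3x)
Applying y(0) = 1: C = 1 - 5/3 = -2/3
Particular solution: y = 5/3 - (2/3)e^(-3x)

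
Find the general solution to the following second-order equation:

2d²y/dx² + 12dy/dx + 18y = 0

Characteristic equation: 2r² + 12r + 18 = 0
Divide by 2: r² + 6r + 9 = 0
Factored: (r + 3)² = 0
Repeated root: r = -3
General solution: y = (C₁ + C₂x)e^(-3x)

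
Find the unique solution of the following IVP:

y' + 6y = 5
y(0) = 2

General solution: y = 5/6 + Ce^(-6x)
Applying y(0) = 2: C = 2 - 5/6 = 7/6
Particular solution: y = 5/6 + (7/6)e^(-6x)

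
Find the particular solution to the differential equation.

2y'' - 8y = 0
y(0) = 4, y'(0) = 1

General solution: y = C₁e^(2x) + C₂e^(-2x)
Applying ICs: C₁ = 9/4, C₂ = 7/4
Particular solution: y = (9/4)e^(2x) + (7/4)e^(-2x)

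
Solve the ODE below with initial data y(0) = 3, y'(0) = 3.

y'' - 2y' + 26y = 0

General solution: y = e^x(C₁cos(5x) + C₂sin(5x))
Complex roots r = 1 ± 5i
Applying ICs: C₁ = 3, C₂ = 0
Particular solution: y = e^x(3cos(5x))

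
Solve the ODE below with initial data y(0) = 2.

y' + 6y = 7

General solution: y = 7/6 + Ce^(-6x)
Applying y(0) = 2: C = 2 - 7/6 = 5/6
Particular solution: y = 7/6 + (5/6)e^(-6x)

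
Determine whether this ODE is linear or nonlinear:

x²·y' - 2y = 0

Linear (y and its derivatives appear to the first power only, no products of y terms)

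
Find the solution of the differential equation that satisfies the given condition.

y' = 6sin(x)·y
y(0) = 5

General solution: y = Ce^(-6cos(x))
Applying IC y(0) = 5:
Particular solution: y = 5e^(6(1-cos(x)))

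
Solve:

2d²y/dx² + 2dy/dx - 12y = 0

Characteristic equation: 2r² + 2r - 12 = 0
Divide by 2: r² + r - 6 = 0
Roots: r = 2, -3 (distinct real)
General solution: y = C₁e^(2x) + C₂e^(-3x)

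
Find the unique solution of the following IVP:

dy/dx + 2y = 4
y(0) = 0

General solution: y = 2 + Ce^(-2x)
Applying y(0) = 0: C = 0 - 2 = -2
Particular solution: y = 2 - 2e^(-2x)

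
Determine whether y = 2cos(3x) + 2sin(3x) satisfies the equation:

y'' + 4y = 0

Verification:
y'' = -18cos(3x) - 18sin(3x)
y'' + 4y ≠ 0 (frequency mismatch: got 9 instead of 4)

No, it is not a solution.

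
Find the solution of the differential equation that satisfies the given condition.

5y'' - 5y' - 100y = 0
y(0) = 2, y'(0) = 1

General solution: y = C₁e^(5x) + C₂e^(-4x)
Applying ICs: C₁ = 1, C₂ = 1
Particular solution: y = e^(5x) + e^(-4x)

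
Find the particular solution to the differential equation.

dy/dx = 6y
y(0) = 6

General solution: y = Ce^(6x)
Applying IC y(0) = 6:
Particular solution: y = 6e^(6x)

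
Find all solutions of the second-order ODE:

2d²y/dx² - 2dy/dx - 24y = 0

Characteristic equation: 2r² - 2r - 24 = 0
Divide by 2: r² - r - 12 = 0
Roots: r = 4, -3 (distinct real)
General solution: y = C₁e^(4x) + C₂e^(-3x)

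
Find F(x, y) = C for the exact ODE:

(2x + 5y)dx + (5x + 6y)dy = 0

Verify exactness: ∂M/∂y = ∂N/∂x ✓
Find F(x,y) such that ∂F/∂x = M, ∂F/∂y = N
Solution: x² + 5xy + 3y² = C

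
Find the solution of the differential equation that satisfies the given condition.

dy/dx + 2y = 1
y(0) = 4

General solution: y = 1/2 + Ce^(-2x)
Applying y(0) = 4: C = 4 - 1/2 = 7/2
Particular solution: y = 1/2 + (7/2)e^(-2x)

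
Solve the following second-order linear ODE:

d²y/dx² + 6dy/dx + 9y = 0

Characteristic equation: r² + 6r + 9 = 0
Factored: (r + 3)² = 0
Repeated root: r = -3
General solution: y = (C₁ + C₂x)e^(-3x)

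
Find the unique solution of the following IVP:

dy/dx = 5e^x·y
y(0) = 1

General solution: y = Ce^(5e^x)
Applying IC y(0) = 1:
Particular solution: y = e^(5(e^x - 1))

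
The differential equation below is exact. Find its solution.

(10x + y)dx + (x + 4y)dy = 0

Verify exactness: ∂M/∂y = ∂N/∂x ✓
Find F(x,y) such that ∂F/∂x = M, ∂F/∂y = N
Solution: 5x² + xy + 2y² = C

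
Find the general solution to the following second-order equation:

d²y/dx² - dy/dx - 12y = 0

Characteristic equation: r² - r - 12 = 0
Roots: r = 4, -3 (distinct real)
General solution: y = C₁e^(4x) + C₂e^(-3x)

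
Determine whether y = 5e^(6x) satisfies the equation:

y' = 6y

Verification:
y = 5e^(6x)
y' = 30e^(6x)
6y = 30e^(6x)
y' = 6y ✓

Yes, it is a solution.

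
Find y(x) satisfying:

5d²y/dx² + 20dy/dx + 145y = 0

Characteristic equation: 5r² + 20r + 145 = 0
Divide by 5: r² + 4r + 29 = 0
Roots: r = -2 ± 5i (complex conjugates)
General solution: y = e^(-2x)(C₁cos(5x) + C₂sin(5x))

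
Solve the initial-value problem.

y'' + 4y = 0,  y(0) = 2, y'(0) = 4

General solution: y = C₁cos(2x) + C₂sin(2x)
Complex roots r = ±2i
Applying ICs: C₁ = 2, C₂ = 2
Particular solution: y = 2cos(2x) + 2sin(2x)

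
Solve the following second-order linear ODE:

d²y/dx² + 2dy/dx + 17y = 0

Characteristic equation: r² + 2r + 17 = 0
Roots: r = -1 ± 4i (complex conjugates)
General solution: y = e^(-x)(C₁cos(4x) + C₂sin(4x))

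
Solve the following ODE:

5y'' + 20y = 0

Characteristic equation: 5r² + 20 = 0
Divide by 5: r² + 4 = 0
Roots: r = ±2i (complex conjugates)
General solution: y = C₁cos(2x) + C₂sin(2x)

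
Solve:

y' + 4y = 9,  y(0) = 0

General solution: y = 9/4 + Ce^(-4x)
Applying y(0) = 0: C = 0 - 9/4 = -9/4
Particular solution: y = 9/4 - (9/4)e^(-4x)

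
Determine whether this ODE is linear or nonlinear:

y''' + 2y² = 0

Nonlinear (y² term)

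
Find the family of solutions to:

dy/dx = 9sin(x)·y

Separating variables and integrating:
ln|y| = -9cos(x) + C

General solution: y = Ce^(-9cos(x))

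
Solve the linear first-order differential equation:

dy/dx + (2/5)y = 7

Using integrating factor method:

General solution: y = 35/2 + Ce^(-2x/5)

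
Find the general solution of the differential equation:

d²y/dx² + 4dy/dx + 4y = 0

Characteristic equation: r² + 4r + 4 = 0
Factored: (r + 2)² = 0
Repeated root: r = -2
General solution: y = (C₁ + C₂x)e^(-2x)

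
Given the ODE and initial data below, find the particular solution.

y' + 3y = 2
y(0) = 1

General solution: y = 2/3 + Ce^(-3x)
Applying y(0) = 1: C = 1 - 2/3 = 1/3
Particular solution: y = 2/3 + (1/3)e^(-3x)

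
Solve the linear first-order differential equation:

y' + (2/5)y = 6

Using integrating factor method:

General solution: y = 15 + Ce^(-2x/5)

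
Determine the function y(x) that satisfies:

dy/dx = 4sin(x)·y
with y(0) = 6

General solution: y = Ce^(-4cos(x))
Applying IC y(0) = 6:
Particular solution: y = 6e^(4(1-cos(x)))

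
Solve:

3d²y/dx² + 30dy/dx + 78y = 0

Characteristic equation: 3r² + 30r + 78 = 0
Divide by 3: r² + 10r + 26 = 0
Roots: r = -5 ± i (complex conjugates)
General solution: y = e^(-5x)(C₁cos(x) + C₂sin(x))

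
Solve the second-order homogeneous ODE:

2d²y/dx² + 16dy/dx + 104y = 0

Characteristic equation: 2r² + 16r + 104 = 0
Divide by 2: r² + 8r + 52 = 0
Roots: r = -4 ± 6i (complex conjugates)
General solution: y = e^(-4x)(C₁cos(6x) + C₂sin(6x))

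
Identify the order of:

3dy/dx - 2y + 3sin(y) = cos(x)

The order is 1 (highest derivative is of order 1).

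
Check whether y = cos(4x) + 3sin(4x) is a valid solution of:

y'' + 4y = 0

Verification:
y'' = -16cos(4x) - 48sin(4x)
y'' + 4y ≠ 0 (frequency mismatch: got 16 instead of 4)

No, it is not a solution.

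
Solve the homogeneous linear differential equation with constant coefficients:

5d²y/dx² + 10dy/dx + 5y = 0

Characteristic equation: 5r² + 10r + 5 = 0
Divide by 5: r² + 2r + 1 = 0
Factored: (r + 1)² = 0
Repeated root: r = -1
General solution: y = (C₁ + C₂x)e^(-x)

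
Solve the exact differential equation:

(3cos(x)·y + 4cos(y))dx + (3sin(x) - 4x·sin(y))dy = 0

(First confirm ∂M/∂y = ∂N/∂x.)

Verify exactness: ∂M/∂y = ∂N/∂x ✓
Find F(x,y) such that ∂F/∂x = M, ∂F/∂y = N
Solution: 3sin(x)·y + 4x·cos(y) = C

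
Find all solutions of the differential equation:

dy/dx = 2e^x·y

Separating variables and integrating:
ln|y| = 2e^x + C

General solution: y = Ce^(2e^x)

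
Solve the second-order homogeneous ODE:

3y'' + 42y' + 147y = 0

Characteristic equation: 3r² + 42r + 147 = 0
Divide by 3: r² + 14r + 49 = 0
Factored: (r + 7)² = 0
Repeated root: r = -7
General solution: y = (C₁ + C₂x)e^(-7x)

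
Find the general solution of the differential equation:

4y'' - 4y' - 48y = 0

Characteristic equation: 4r² - 4r - 48 = 0
Divide by 4: r² - r - 12 = 0
Roots: r = 4, -3 (distinct real)
General solution: y = C₁e^(4x) + C₂e^(-3x)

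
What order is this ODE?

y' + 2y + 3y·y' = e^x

The order is 1 (highest derivative is of order 1).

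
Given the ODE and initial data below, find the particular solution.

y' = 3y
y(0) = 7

General solution: y = Ce^(3x)
Applying IC y(0) = 7:
Particular solution: y = 7e^(3x)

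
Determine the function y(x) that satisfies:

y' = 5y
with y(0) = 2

General solution: y = Ce^(5x)
Applying IC y(0) = 2:
Particular solution: y = 2e^(5x)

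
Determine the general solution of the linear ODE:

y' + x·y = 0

Using integrating factor method:

General solution: y = Ce^(-x^2/2)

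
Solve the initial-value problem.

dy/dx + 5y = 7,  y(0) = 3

General solution: y = 7/5 + Ce^(-5x)
Applying y(0) = 3: C = 3 - 7/5 = 8/5
Particular solution: y = 7/5 + (8/5)e^(-5x)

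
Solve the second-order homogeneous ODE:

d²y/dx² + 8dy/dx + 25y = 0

Characteristic equation: r² + 8r + 25 = 0
Roots: r = -4 ± 3i (complex conjugates)
General solution: y = e^(-4x)(C₁cos(3x) + C₂sin(3x))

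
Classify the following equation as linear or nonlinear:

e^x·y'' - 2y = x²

Linear (y and its derivatives appear to the first power only, no products of y terms)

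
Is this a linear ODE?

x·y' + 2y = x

Yes. Linear (y and its derivatives appear to the first power only, no products of y terms)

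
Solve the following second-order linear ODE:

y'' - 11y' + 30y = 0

Characteristic equation: r² - 11r + 30 = 0
Roots: r = 5, 6 (distinct real)
General solution: y = C₁e^(5x) + C₂e^(6x)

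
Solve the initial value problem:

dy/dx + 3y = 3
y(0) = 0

General solution: y = 1 + Ce^(-3x)
Applying y(0) = 0: C = 0 - 1 = -1
Particular solution: y = 1 - e^(-3x)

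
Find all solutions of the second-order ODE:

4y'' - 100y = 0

Characteristic equation: 4r² - 100 = 0
Divide by 4: r² - 25 = 0
Roots: r = 5, -5 (distinct real)
General solution: y = C₁e^(5x) + C₂e^(-5x)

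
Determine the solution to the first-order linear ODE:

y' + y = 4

Using integrating factor method:

General solution: y = 4 + Ce^(-x)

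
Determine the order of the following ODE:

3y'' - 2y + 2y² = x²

The order is 2 (highest derivative is of order 2).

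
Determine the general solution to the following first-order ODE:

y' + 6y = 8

Using integrating factor method:

General solution: y = 4/3 + Ce^(-6x)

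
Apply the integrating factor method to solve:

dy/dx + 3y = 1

Using integrating factor method:

General solution: y = 1/3 + Ce^(-3x)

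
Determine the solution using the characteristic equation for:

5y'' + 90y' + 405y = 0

Characteristic equation: 5r² + 90r + 405 = 0
Divide by 5: r² + 18r + 81 = 0
Factored: (r + 9)² = 0
Repeated root: r = -9
General solution: y = (C₁ + C₂x)e^(-9x)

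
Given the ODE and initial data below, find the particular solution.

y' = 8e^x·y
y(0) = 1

General solution: y = Ce^(8e^x)
Applying IC y(0) = 1:
Particular solution: y = e^(8(e^x - 1))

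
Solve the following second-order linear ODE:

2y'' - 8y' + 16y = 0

Characteristic equation: 2r² - 8r + 16 = 0
Divide by 2: r² - 4r + 8 = 0
Roots: r = 2 ± 2i (complex conjugates)
General solution: y = e^(2x)(C₁cos(2x) + C₂sin(2x))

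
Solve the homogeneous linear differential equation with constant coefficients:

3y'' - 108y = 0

Characteristic equation: 3r² - 108 = 0
Divide by 3: r² - 36 = 0
Roots: r = 6, -6 (distinct real)
General solution: y = C₁e^(6x) + C₂e^(-6x)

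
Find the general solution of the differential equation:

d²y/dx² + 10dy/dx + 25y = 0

Characteristic equation: r² + 10r + 25 = 0
Factored: (r + 5)² = 0
Repeated root: r = -5
General solution: y = (C₁ + C₂x)e^(-5x)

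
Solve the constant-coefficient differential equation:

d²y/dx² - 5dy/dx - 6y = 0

Characteristic equation: r² - 5r - 6 = 0
Roots: r = 6, -1 (distinct real)
General solution: y = C₁e^(6x) + C₂e^(-x)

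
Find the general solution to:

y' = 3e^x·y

Separating variables and integrating:
ln|y| = 3e^x + C

General solution: y = Ce^(3e^x)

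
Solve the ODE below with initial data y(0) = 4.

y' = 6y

General solution: y = Ce^(6x)
Applying IC y(0) = 4:
Particular solution: y = 4e^(6x)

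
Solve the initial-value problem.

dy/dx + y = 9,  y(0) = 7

General solution: y = 9 + Ce^(-x)
Applying y(0) = 7: C = 7 - 9 = -2
Particular solution: y = 9 - 2e^(-x)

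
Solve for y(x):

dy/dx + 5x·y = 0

Using integrating factor method:

General solution: y = Ce^(-5x^2/2)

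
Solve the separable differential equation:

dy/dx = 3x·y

Separating variables and integrating:
ln|y| = 3x^2/2 + C

General solution: y = Ce^(3x^2/2)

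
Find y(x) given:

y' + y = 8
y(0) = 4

General solution: y = 8 + Ce^(-x)
Applying y(0) = 4: C = 4 - 8 = -4
Particular solution: y = 8 - 4e^(-x)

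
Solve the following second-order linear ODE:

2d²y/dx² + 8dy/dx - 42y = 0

Characteristic equation: 2r² + 8r - 42 = 0
Divide by 2: r² + 4r - 21 = 0
Roots: r = 3, -7 (distinct real)
General solution: y = C₁e^(3x) + C₂e^(-7x)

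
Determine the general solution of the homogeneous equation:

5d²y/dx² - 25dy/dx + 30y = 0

Characteristic equation: 5r² - 25r + 30 = 0
Divide by 5: r² - 5r + 6 = 0
Roots: r = 2, 3 (distinct real)
General solution: y = C₁e^(2x) + C₂e^(3x)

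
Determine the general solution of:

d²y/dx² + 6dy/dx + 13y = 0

Characteristic equation: r² + 6r + 13 = 0
Roots: r = -3 ± 2i (complex conjugates)
General solution: y = e^(-3x)(C₁cos(2x) + C₂sin(2x))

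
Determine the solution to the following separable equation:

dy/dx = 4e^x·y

Separating variables and integrating:
ln|y| = 4e^x + C

General solution: y = Ce^(4e^x)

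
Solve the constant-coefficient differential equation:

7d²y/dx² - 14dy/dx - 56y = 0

Characteristic equation: 7r² - 14r - 56 = 0
Divide by 7: r² - 2r - 8 = 0
Roots: r = 4, -2 (distinct real)
General solution: y = C₁e^(4x) + C₂e^(-2x)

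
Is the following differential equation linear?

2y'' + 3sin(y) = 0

No. Nonlinear (sin(y) is nonlinear in y)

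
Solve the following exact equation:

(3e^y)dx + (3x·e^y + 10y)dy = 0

Verify exactness: ∂M/∂y = ∂N/∂x ✓
Find F(x,y) such that ∂F/∂x = M, ∂F/∂y = N
Solution: 3x·e^y + 5y² = C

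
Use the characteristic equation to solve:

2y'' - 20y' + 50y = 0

Characteristic equation: 2r² - 20r + 50 = 0
Divide by 2: r² - 10r + 25 = 0
Factored: (r - 5)² = 0
Repeated root: r = 5
General solution: y = (C₁ + C₂x)e^(5x)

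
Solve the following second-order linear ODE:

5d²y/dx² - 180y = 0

Characteristic equation: 5r² - 180 = 0
Divide by 5: r² - 36 = 0
Roots: r = 6, -6 (distinct real)
General solution: y = C₁e^(6x) + C₂e^(-6x)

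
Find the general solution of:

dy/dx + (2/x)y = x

Using integrating factor method:

General solution: y = (1/4)x^2 + Cx^(-2)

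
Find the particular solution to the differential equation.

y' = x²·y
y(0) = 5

General solution: y = Ce^(x³/3)
Applying IC y(0) = 5:
Particular solution: y = 5e^(x³/3)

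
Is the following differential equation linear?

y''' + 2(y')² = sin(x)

No. Nonlinear ((y')² term)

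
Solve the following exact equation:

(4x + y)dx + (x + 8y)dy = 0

Verify exactness: ∂M/∂y = ∂N/∂x ✓
Find F(x,y) such that ∂F/∂x = M, ∂F/∂y = N
Solution: 2x² + xy + 4y² = C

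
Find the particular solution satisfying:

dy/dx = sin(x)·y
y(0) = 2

General solution: y = Ce^(-cos(x))
Applying IC y(0) = 2:
Particular solution: y = 2e^(1-cos(x))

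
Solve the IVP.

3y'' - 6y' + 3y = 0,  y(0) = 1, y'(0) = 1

General solution: y = (C₁ + C₂x)e^x
Repeated root r = 1
Applying ICs: C₁ = 1, C₂ = 0
Particular solution: y = e^x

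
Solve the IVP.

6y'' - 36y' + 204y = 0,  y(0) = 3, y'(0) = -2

General solution: y = e^(3x)(C₁cos(5x) + C₂sin(5x))
Complex roots r = 3 ± 5i
Applying ICs: C₁ = 3, C₂ = -11/5
Particular solution: y = e^(3x)(3cos(5x) - (11/5)sin(5x))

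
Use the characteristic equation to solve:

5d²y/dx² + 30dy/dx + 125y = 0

Characteristic equation: 5r² + 30r + 125 = 0
Divide by 5: r² + 6r + 25 = 0
Roots: r = -3 ± 4i (complex conjugates)
General solution: y = e^(-3x)(C₁cos(4x) + C₂sin(4x))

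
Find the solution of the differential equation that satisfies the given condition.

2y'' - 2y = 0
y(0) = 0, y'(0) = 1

General solution: y = C₁e^x + C₂e^(-x)
Applying ICs: C₁ = 1/2, C₂ = -1/2
Particular solution: y = (1/2)e^x - (1/2)e^(-x)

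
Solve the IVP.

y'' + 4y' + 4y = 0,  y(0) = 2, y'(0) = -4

General solution: y = (C₁ + C₂x)e^(-2x)
Repeated root r = -2
Applying ICs: C₁ = 2, C₂ = 0
Particular solution: y = 2e^(-2x)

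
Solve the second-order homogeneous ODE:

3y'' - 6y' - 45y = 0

Characteristic equation: 3r² - 6r - 45 = 0
Divide by 3: r² - 2r - 15 = 0
Roots: r = 5, -3 (distinct real)
General solution: y = C₁e^(5x) + C₂e^(-3x)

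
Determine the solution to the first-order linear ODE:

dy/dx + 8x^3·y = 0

Using integrating factor method:

General solution: y = Ce^(-2x^4)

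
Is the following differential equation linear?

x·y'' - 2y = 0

Yes. Linear (y and its derivatives appear to the first power only, no products of y terms)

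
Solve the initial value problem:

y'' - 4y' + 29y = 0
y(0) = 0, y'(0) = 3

General solution: y = e^(2x)(C₁cos(5x) + C₂sin(5x))
Complex roots r = 2 ± 5i
Applying ICs: C₁ = 0, C₂ = 3/5
Particular solution: y = e^(2x)((3/5)sin(5x))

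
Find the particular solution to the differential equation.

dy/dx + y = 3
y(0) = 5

General solution: y = 3 + Ce^(-x)
Applying y(0) = 5: C = 5 - 3 = 2
Particular solution: y = 3 + 2e^(-x)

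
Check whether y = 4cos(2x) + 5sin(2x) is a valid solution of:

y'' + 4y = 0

Verification:
y'' = -16cos(2x) - 20sin(2x)
y'' + 4y = 0 ✓

Yes, it is a solution.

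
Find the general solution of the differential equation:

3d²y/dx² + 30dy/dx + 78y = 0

Characteristic equation: 3r² + 30r + 78 = 0
Divide by 3: r² + 10r + 26 = 0
Roots: r = -5 ± i (complex conjugates)
General solution: y = e^(-5x)(C₁cos(x) + C₂sin(x))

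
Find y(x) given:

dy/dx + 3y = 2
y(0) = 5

General solution: y = 2/3 + Ce^(-3x)
Applying y(0) = 5: C = 5 - 2/3 = 13/3
Particular solution: y = 2/3 + (13/3)e^(-3x)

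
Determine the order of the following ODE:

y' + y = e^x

The order is 1 (highest derivative is of order 1).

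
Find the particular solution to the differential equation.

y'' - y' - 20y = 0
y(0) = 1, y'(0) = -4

General solution: y = C₁e^(5x) + C₂e^(-4x)
Applying ICs: C₁ = 0, C₂ = 1
Particular solution: y = e^(-4x)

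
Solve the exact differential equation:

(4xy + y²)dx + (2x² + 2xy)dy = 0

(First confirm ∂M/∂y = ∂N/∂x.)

Verify exactness: ∂M/∂y = ∂N/∂x ✓
Find F(x,y) such that ∂F/∂x = M, ∂F/∂y = N
Solution: 2x²y + xy² = C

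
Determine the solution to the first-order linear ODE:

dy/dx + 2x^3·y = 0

Using integrating factor method:

General solution: y = Ce^(-x^4/2)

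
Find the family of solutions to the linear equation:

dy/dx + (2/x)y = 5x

Using integrating factor method:

General solution: y = (5/4)x^2 + Cx^(-2)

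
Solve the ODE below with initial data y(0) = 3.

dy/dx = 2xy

General solution: y = Ce^(x²)
Applying IC y(0) = 3:
Particular solution: y = 3e^(x²)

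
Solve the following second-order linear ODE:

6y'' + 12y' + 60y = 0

Characteristic equation: 6r² + 12r + 60 = 0
Divide by 6: r² + 2r + 10 = 0
Roots: r = -1 ± 3i (complex conjugates)
General solution: y = e^(-x)(C₁cos(3x) + C₂sin(3x))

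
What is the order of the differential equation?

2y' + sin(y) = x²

The order is 1 (highest derivative is of order 1).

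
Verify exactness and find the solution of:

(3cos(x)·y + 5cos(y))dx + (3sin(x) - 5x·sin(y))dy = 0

Verify exactness: ∂M/∂y = ∂N/∂x ✓
Find F(x,y) such that ∂F/∂x = M, ∂F/∂y = N
Solution: 3sin(x)·y + 5x·cos(y) = C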